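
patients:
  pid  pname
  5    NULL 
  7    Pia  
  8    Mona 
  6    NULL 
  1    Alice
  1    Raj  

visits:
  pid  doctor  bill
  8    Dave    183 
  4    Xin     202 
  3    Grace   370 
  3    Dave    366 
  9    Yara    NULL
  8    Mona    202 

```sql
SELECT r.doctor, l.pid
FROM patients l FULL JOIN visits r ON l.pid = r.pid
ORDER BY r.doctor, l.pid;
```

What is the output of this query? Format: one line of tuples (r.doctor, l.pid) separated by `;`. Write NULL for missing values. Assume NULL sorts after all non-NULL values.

FULL OUTER JOIN keeps every row from both sides; unmatched rows get NULL for the other side's columns.
Matching on l.pid = r.pid.
- pid=5: no r row matches, row kept with r columns NULL.
- pid=7: no r row matches, row kept with r columns NULL.
- pid=8: 2 matching r row(s), so 2 row(s) emitted.
- pid=6: no r row matches, row kept with r columns NULL.
- pid=1: no r row matches, row kept with r columns NULL.
- pid=1: no r row matches, row kept with r columns NULL.
- plus 4 unmatched r row(s), each kept with NULL l columns.

(Dave, 8); (Dave, NULL); (Grace, NULL); (Mona, 8); (Xin, NULL); (Yara, NULL); (NULL, 1); (NULL, 1); (NULL, 5); (NULL, 6); (NULL, 7)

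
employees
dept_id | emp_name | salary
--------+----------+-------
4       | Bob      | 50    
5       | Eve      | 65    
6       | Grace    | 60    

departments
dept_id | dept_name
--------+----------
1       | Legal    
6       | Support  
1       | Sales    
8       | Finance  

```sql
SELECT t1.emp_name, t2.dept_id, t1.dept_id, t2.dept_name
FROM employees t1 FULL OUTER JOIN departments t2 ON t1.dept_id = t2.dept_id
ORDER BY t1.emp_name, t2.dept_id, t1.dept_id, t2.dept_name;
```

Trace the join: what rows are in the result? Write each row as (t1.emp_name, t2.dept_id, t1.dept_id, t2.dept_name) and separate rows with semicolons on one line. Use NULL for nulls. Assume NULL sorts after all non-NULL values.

(Bob, NULL, 4, NULL); (Eve, NULL, 5, NULL); (Grace, 6, 6, Support); (NULL, 1, NULL, Legal); (NULL, 1, NULL, Sales); (NULL, 8, NULL, Finance)

FULL OUTER JOIN keeps every row from both sides; unmatched rows get NULL for the other side's columns.
Matching on t1.dept_id = t2.dept_id.
- t1[0] dept_id=4 → no match; kept with NULLs on the t2 side.
- t1[1] dept_id=5 → no match; kept with NULLs on the t2 side.
- t1[2] dept_id=6 → 1 match(es) in t2 → 1 row(s).
- 3 t2 row(s) had no t1 match → kept, t1 columns NULL.
After projecting and ordering:
t1.emp_name | t2.dept_id | t1.dept_id | t2.dept_name
Bob | NULL | 4 | NULL
Eve | NULL | 5 | NULL
Grace | 6 | 6 | Support
NULL | 1 | NULL | Legal
NULL | 1 | NULL | Sales
NULL | 8 | NULL | Finance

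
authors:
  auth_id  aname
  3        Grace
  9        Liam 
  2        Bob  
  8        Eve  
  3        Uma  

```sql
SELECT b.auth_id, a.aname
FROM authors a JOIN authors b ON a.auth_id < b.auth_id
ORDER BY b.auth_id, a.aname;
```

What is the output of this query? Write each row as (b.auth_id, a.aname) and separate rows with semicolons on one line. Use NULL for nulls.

INNER JOIN keeps only pairs where the ON condition holds.
Matching on a.auth_id < b.auth_id.
Matched pairs: 9.

(3, Bob); (3, Bob); (8, Bob); (8, Grace); (8, Uma); (9, Bob); (9, Eve); (9, Grace); (9, Uma)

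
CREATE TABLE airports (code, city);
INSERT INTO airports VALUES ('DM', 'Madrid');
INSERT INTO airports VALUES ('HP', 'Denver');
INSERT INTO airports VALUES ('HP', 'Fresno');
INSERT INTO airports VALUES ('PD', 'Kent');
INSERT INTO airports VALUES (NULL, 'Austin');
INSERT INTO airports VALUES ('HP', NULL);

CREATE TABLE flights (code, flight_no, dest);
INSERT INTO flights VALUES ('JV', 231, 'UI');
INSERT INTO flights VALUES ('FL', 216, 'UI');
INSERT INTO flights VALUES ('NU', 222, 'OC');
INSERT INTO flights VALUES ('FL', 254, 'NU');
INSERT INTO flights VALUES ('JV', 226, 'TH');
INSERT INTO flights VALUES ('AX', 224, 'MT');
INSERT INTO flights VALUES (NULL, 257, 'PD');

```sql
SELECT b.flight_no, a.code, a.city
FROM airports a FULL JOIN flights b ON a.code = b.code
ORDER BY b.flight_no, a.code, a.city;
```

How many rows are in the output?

13

FULL OUTER JOIN keeps every row from both sides; unmatched rows get NULL for the other side's columns.
Matching on a.code = b.code. A NULL in a compared column never satisfies the condition.
- a[0] code=DM → no match; kept with NULLs on the b side.
- a[1] code=HP → no match; kept with NULLs on the b side.
- a[2] code=HP → no match; kept with NULLs on the b side.
- a[3] code=PD → no match; kept with NULLs on the b side.
- a[4] code=NULL → no match; kept with NULLs on the b side.
- a[5] code=HP → no match; kept with NULLs on the b side.
- plus 7 unmatched b row(s), each kept with NULL a columns.
Total: 0 matched + 13 padded = 13 rows.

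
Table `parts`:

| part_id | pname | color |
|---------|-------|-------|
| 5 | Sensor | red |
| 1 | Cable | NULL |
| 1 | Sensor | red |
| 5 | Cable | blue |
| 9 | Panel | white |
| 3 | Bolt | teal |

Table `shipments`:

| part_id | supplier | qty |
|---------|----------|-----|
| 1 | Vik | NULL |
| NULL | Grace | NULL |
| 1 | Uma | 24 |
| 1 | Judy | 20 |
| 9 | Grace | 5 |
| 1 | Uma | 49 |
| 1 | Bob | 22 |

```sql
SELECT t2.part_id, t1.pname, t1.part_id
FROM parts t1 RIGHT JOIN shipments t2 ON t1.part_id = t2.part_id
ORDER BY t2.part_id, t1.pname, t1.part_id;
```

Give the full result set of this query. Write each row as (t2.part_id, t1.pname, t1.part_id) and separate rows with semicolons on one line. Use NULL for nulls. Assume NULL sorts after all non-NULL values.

(1, Cable, 1); (1, Cable, 1); (1, Cable, 1); (1, Cable, 1); (1, Cable, 1); (1, Sensor, 1); (1, Sensor, 1); (1, Sensor, 1); (1, Sensor, 1); (1, Sensor, 1); (9, Panel, 9); (NULL, NULL, NULL)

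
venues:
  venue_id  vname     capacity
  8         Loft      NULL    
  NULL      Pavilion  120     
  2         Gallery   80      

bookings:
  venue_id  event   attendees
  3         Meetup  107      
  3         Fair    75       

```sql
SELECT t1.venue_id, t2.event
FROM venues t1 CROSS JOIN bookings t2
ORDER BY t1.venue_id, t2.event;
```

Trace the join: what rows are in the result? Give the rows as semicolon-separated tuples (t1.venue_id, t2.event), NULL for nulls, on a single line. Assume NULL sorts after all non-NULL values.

(2, Fair); (2, Meetup); (8, Fair); (8, Meetup); (NULL, Fair); (NULL, Meetup)

CROSS JOIN pairs every row of `venues` with every row of `bookings`: 3 × 2 = 6 rows.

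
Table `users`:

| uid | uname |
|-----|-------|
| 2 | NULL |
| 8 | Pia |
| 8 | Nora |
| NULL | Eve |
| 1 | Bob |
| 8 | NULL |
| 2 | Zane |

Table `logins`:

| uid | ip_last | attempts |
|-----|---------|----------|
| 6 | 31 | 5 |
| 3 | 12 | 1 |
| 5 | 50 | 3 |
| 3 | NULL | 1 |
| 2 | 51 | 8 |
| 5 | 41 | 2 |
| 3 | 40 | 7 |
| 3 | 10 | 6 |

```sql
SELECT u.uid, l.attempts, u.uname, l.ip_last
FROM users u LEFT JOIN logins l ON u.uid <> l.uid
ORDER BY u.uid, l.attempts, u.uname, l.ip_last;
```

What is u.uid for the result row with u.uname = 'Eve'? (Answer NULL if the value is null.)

NULL

LEFT JOIN keeps every row from `users`; unmatched rows get NULL for `logins`'s columns.
Matching on u.uid <> l.uid. A NULL in a compared column never satisfies the condition.
- u (uid=2) pairs with 7 row(s) of l.
- u (uid=8) pairs with 8 row(s) of l.
- u (uid=8) pairs with 8 row(s) of l.
- u (uid=NULL) has no partner → padded with NULL.
- u (uid=1) pairs with 8 row(s) of l.
- u (uid=8) pairs with 8 row(s) of l.
- u (uid=2) pairs with 7 row(s) of l.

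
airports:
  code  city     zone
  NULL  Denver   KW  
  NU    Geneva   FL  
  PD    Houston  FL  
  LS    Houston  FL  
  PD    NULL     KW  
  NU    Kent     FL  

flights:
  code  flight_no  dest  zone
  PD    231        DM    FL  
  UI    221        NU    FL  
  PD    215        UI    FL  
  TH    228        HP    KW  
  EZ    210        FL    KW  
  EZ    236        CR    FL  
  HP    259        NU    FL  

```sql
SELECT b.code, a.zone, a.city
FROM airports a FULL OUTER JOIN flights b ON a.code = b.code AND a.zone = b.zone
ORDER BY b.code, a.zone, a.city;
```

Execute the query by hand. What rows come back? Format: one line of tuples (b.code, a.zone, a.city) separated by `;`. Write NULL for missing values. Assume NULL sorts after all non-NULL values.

(EZ, NULL, NULL); (EZ, NULL, NULL); (HP, NULL, NULL); (PD, FL, Houston); (PD, FL, Houston); (TH, NULL, NULL); (UI, NULL, NULL); (NULL, FL, Geneva); (NULL, FL, Houston); (NULL, FL, Kent); (NULL, KW, Denver); (NULL, KW, NULL)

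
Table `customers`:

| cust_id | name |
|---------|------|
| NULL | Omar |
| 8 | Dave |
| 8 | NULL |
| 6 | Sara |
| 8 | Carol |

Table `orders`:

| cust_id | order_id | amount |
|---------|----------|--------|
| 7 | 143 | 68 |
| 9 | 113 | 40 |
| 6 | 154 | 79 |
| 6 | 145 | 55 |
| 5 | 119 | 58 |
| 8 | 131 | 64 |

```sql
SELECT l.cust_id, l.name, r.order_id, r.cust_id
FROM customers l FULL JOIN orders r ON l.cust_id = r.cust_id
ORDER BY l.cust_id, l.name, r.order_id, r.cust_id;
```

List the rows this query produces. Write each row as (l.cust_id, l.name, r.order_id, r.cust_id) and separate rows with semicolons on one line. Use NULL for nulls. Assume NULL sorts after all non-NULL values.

(6, Sara, 145, 6); (6, Sara, 154, 6); (8, Carol, 131, 8); (8, Dave, 131, 8); (8, NULL, 131, 8); (NULL, Omar, NULL, NULL); (NULL, NULL, 113, 9); (NULL, NULL, 119, 5); (NULL, NULL, 143, 7)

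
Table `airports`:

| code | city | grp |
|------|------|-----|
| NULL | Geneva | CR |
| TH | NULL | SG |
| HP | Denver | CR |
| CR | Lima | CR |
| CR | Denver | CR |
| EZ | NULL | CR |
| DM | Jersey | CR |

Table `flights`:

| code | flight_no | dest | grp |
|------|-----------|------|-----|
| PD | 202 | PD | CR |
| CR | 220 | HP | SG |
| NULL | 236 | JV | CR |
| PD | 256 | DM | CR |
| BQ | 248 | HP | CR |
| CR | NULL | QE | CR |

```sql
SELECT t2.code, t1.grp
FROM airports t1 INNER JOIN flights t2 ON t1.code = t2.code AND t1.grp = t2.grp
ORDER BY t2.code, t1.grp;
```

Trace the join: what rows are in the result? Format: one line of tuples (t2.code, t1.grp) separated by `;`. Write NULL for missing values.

(CR, CR); (CR, CR)

INNER JOIN keeps only pairs where the ON condition holds.
Matching on t1.code = t2.code AND t1.grp = t2.grp. A NULL in a compared column never satisfies the condition.
- t1 row (code=NULL, grp=CR): no match → dropped.
- t1 row (code=TH, grp=SG): no match → dropped.
- t1 row (code=HP, grp=CR): no match → dropped.
- t1 row (code=CR, grp=CR): matches 1 t2 row(s) → 1 output row(s).
- t1 row (code=CR, grp=CR): matches 1 t2 row(s) → 1 output row(s).
- t1 row (code=EZ, grp=CR): no match → dropped.
- t1 row (code=DM, grp=CR): no match → dropped.
After projecting and ordering:
t2.code | t1.grp
CR | CR
CR | CR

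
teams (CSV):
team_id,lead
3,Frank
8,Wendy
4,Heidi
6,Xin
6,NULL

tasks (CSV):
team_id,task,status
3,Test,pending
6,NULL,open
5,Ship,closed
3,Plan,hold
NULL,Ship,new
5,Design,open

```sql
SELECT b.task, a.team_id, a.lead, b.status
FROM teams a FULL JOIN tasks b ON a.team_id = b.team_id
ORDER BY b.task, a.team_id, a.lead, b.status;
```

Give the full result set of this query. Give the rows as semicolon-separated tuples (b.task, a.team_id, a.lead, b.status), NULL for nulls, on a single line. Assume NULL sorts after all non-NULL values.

(Design, NULL, NULL, open); (Plan, 3, Frank, hold); (Ship, NULL, NULL, closed); (Ship, NULL, NULL, new); (Test, 3, Frank, pending); (NULL, 4, Heidi, NULL); (NULL, 6, Xin, open); (NULL, 6, NULL, open); (NULL, 8, Wendy, NULL)

FULL OUTER JOIN keeps every row from both sides; unmatched rows get NULL for the other side's columns.
Matching on a.team_id = b.team_id. A NULL in a compared column never satisfies the condition.
- a row (team_id=3): matches 2 b row(s) → 2 output row(s).
- a row (team_id=8): no match → kept, b columns NULL.
- a row (team_id=4): no match → kept, b columns NULL.
- a row (team_id=6): matches 1 b row(s) → 1 output row(s).
- a row (team_id=6): matches 1 b row(s) → 1 output row(s).
- 3 b row(s) had no a match → kept, a columns NULL.
After projecting and ordering:
b.task | a.team_id | a.lead | b.status
Design | NULL | NULL | open
Plan | 3 | Frank | hold
Ship | NULL | NULL | closed
Ship | NULL | NULL | new
Test | 3 | Frank | pending
NULL | 4 | Heidi | NULL
NULL | 6 | Xin | open
NULL | 6 | NULL | open
NULL | 8 | Wendy | NULL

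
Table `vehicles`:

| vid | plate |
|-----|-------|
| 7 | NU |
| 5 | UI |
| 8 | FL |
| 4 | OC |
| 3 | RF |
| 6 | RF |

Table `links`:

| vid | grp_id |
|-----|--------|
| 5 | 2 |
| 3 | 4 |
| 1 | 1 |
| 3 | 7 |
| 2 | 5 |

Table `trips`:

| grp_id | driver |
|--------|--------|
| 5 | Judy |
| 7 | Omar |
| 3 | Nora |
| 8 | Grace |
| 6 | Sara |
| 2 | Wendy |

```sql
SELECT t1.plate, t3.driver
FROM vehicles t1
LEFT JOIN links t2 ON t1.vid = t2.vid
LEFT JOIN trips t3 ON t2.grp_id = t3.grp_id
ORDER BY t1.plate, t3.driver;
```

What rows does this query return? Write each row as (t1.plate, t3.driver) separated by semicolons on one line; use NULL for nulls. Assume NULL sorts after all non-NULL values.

(FL, NULL); (NU, NULL); (OC, NULL); (RF, Omar); (RF, NULL); (RF, NULL); (UI, Wendy)

Joins associate left-to-right: vehicles LEFT JOIN links on vid gives 7 intermediate row(s).
Then LEFT JOIN `trips t3` on grp_id: each of those 7 rows is kept; rows whose t2.grp_id has no match in t3 get NULL for t3's columns.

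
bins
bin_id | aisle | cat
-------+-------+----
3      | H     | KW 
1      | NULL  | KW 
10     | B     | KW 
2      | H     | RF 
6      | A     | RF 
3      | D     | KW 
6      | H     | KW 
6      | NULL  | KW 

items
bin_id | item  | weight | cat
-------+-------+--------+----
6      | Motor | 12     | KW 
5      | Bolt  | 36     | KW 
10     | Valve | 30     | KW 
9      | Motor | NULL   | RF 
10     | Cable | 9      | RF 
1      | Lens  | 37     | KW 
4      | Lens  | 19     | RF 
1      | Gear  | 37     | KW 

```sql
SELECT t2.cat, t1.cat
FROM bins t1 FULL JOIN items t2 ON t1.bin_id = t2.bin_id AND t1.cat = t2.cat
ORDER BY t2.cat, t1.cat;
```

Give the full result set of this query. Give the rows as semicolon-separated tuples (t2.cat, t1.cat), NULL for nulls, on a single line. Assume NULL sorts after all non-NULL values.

(KW, KW); (KW, KW); (KW, KW); (KW, KW); (KW, KW); (KW, NULL); (RF, NULL); (RF, NULL); (RF, NULL); (NULL, KW); (NULL, KW); (NULL, RF); (NULL, RF)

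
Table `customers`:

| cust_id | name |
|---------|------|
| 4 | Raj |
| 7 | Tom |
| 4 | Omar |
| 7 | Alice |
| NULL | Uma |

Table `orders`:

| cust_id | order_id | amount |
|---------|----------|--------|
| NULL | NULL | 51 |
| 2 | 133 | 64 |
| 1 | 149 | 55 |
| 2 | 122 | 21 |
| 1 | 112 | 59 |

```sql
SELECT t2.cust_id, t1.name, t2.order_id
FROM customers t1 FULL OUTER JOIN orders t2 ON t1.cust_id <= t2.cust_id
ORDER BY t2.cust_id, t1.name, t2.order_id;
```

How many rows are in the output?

10

FULL OUTER JOIN keeps every row from both sides; unmatched rows get NULL for the other side's columns.
Matching on t1.cust_id <= t2.cust_id. A NULL in a compared column never satisfies the condition.
- cust_id=4: no t2 row matches, row kept with t2 columns NULL.
- cust_id=7: no t2 row matches, row kept with t2 columns NULL.
- cust_id=4: no t2 row matches, row kept with t2 columns NULL.
- cust_id=7: no t2 row matches, row kept with t2 columns NULL.
- cust_id=NULL: no t2 row matches, row kept with t2 columns NULL.
- 5 row(s) from t2 found no t1 partner → padded with NULL.
Total: 0 matched + 10 padded = 10 rows.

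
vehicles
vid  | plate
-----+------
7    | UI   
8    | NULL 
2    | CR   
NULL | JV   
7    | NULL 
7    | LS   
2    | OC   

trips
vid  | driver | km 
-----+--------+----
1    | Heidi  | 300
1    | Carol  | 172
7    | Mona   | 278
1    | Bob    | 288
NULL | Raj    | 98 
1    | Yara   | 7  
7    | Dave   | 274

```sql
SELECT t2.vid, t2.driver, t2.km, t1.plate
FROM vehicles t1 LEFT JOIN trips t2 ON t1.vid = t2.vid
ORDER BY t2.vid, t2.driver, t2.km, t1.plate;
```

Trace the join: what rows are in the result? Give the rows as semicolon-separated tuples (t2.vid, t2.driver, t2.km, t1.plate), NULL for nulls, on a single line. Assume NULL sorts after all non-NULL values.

(7, Dave, 274, LS); (7, Dave, 274, UI); (7, Dave, 274, NULL); (7, Mona, 278, LS); (7, Mona, 278, UI); (7, Mona, 278, NULL); (NULL, NULL, NULL, CR); (NULL, NULL, NULL, JV); (NULL, NULL, NULL, OC); (NULL, NULL, NULL, NULL)

LEFT JOIN keeps every row from `vehicles`; unmatched rows get NULL for `trips`'s columns.
Matching on t1.vid = t2.vid. A NULL in a compared column never satisfies the condition.
- vid=7: 2 matching t2 row(s), so 2 row(s) emitted.
- vid=8: no t2 row matches, row kept with t2 columns NULL.
- vid=2: no t2 row matches, row kept with t2 columns NULL.
- vid=NULL: no t2 row matches, row kept with t2 columns NULL.
- vid=7: 2 matching t2 row(s), so 2 row(s) emitted.
- vid=7: 2 matching t2 row(s), so 2 row(s) emitted.
- vid=2: no t2 row matches, row kept with t2 columns NULL.
After projecting and ordering:
t2.vid | t2.driver | t2.km | t1.plate
7 | Dave | 274 | LS
7 | Dave | 274 | UI
7 | Dave | 274 | NULL
7 | Mona | 278 | LS
7 | Mona | 278 | UI
7 | Mona | 278 | NULL
NULL | NULL | NULL | CR
NULL | NULL | NULL | JV
NULL | NULL | NULL | OC
NULL | NULL | NULL | NULL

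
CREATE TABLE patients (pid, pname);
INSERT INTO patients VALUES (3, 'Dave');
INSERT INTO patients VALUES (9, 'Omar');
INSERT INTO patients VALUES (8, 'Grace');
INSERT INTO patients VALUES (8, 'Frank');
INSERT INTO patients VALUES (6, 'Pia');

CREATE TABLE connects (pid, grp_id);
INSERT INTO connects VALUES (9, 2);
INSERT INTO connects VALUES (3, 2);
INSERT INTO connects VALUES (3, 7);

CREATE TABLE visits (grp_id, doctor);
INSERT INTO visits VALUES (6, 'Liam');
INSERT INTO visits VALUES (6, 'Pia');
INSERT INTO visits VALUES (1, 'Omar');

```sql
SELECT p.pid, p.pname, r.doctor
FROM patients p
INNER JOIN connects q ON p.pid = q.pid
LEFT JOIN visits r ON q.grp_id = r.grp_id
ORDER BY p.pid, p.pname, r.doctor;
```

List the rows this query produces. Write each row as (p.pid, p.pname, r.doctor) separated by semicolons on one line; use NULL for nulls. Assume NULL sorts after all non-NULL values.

(3, Dave, NULL); (3, Dave, NULL); (9, Omar, NULL)

Joins associate left-to-right: patients INNER JOIN connects on pid gives 3 intermediate row(s).
Then LEFT JOIN `visits r` on grp_id: each of those 3 rows is kept; rows whose q.grp_id has no match in r get NULL for r's columns.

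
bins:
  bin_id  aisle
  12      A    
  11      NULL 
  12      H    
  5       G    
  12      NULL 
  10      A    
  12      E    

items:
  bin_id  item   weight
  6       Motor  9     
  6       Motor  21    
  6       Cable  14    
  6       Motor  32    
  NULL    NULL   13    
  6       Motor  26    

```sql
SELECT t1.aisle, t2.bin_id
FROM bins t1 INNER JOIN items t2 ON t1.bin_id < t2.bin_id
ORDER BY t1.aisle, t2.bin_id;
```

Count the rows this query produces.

5

INNER JOIN keeps only pairs where the ON condition holds.
Matching on t1.bin_id < t2.bin_id. A NULL in a compared column never satisfies the condition.
- t1 (bin_id=12) has no partner → excluded.
- t1 (bin_id=11) has no partner → excluded.
- t1 (bin_id=12) has no partner → excluded.
- t1 (bin_id=5) pairs with 5 row(s) of t2.
- t1 (bin_id=12) has no partner → excluded.
- t1 (bin_id=10) has no partner → excluded.
- t1 (bin_id=12) has no partner → excluded.
Total: 5 rows.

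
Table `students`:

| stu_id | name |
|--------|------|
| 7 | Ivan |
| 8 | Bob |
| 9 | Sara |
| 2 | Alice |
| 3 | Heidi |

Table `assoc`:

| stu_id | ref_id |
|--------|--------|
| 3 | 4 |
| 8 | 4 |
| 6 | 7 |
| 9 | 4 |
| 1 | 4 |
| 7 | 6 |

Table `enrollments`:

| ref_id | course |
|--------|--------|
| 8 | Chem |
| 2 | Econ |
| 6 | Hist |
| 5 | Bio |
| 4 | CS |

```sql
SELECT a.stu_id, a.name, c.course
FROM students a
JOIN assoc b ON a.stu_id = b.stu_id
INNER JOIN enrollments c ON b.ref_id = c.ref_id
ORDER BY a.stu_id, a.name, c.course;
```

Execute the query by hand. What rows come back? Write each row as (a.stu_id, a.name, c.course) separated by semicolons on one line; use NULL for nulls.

(3, Heidi, CS); (7, Ivan, Hist); (8, Bob, CS); (9, Sara, CS)

Step 1 — a INNER JOIN b on stu_id → 4 row(s).
Then INNER JOIN `enrollments c` on ref_id: keep only rows whose b.ref_id appears in c.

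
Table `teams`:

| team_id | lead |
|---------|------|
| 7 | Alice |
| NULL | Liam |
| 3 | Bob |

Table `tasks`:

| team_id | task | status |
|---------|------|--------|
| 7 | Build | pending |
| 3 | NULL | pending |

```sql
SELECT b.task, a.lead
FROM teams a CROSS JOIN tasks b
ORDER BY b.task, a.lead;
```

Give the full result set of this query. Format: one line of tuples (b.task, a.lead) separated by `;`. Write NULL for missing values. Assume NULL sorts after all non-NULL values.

(Build, Alice); (Build, Bob); (Build, Liam); (NULL, Alice); (NULL, Bob); (NULL, Liam)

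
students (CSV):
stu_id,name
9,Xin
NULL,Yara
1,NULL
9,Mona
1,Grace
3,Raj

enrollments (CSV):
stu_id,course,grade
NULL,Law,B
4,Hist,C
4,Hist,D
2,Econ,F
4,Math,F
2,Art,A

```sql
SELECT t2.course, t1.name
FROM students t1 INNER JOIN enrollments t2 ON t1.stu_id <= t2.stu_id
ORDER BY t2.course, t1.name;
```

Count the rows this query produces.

13

INNER JOIN keeps only pairs where the ON condition holds.
Matching on t1.stu_id <= t2.stu_id. A NULL in a compared column never satisfies the condition.
- t1[0] stu_id=9 → no match; dropped.
- t1[1] stu_id=NULL → no match; dropped.
- t1[2] stu_id=1 → 5 match(es) in t2 → 5 row(s).
- t1[3] stu_id=9 → no match; dropped.
- t1[4] stu_id=1 → 5 match(es) in t2 → 5 row(s).
- t1[5] stu_id=3 → 3 match(es) in t2 → 3 row(s).
Total: 13 rows.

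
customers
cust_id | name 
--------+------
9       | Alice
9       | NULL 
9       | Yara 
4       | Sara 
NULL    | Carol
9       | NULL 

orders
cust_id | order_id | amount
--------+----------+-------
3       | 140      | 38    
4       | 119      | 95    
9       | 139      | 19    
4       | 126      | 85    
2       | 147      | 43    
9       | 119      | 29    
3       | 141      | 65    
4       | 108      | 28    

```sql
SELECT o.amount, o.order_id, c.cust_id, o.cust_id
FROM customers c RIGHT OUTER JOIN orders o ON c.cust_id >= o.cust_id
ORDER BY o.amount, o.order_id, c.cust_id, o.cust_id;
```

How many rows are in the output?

RIGHT JOIN keeps every row from `orders`; unmatched rows get NULL for `customers`'s columns.
Matching on c.cust_id >= o.cust_id. A NULL in a compared column never satisfies the condition.
- c[0] cust_id=9 → 8 match(es) in o → 8 row(s).
- c[1] cust_id=9 → 8 match(es) in o → 8 row(s).
- c[2] cust_id=9 → 8 match(es) in o → 8 row(s).
- c[3] cust_id=4 → 6 match(es) in o → 6 row(s).
- c[4] cust_id=NULL → no match.
- c[5] cust_id=9 → 8 match(es) in o → 8 row(s).
- every o row matched at least one c row.
Total: 38 rows.

38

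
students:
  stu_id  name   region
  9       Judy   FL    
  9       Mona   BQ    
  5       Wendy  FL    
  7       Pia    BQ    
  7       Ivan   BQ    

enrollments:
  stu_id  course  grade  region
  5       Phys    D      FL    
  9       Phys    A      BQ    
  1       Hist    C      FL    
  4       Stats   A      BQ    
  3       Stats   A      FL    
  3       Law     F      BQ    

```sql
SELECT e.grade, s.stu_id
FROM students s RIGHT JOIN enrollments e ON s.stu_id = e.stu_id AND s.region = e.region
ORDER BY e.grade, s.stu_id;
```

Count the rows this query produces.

6

RIGHT JOIN keeps every row from `enrollments`; unmatched rows get NULL for `students`'s columns.
Matching on s.stu_id = e.stu_id AND s.region = e.region.
Matched pairs: 2; unmatched e rows kept: 4.
Total: 2 matched + 4 padded = 6 rows.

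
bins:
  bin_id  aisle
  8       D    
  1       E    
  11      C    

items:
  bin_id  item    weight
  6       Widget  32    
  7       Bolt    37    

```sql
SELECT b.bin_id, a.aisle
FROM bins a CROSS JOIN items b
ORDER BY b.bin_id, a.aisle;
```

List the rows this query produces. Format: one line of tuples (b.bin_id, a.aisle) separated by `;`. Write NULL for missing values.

(6, C); (6, D); (6, E); (7, C); (7, D); (7, E)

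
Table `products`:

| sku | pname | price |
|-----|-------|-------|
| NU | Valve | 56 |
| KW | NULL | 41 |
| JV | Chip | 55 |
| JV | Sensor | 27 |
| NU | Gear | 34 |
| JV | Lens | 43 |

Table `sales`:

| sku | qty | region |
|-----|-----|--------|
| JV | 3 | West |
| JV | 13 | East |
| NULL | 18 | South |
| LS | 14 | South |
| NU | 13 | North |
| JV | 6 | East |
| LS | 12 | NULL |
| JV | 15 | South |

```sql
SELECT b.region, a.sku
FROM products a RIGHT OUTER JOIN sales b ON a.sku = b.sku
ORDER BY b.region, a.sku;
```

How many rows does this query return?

RIGHT JOIN keeps every row from `sales`; unmatched rows get NULL for `products`'s columns.
Matching on a.sku = b.sku. A NULL in a compared column never satisfies the condition.
- a row (sku=NU): matches 1 b row(s) → 1 output row(s).
- a row (sku=KW): no match.
- a row (sku=JV): matches 4 b row(s) → 4 output row(s).
- a row (sku=JV): matches 4 b row(s) → 4 output row(s).
- a row (sku=NU): matches 1 b row(s) → 1 output row(s).
- a row (sku=JV): matches 4 b row(s) → 4 output row(s).
- plus 3 unmatched b row(s), each kept with NULL a columns.
Total: 14 matched + 3 padded = 17 rows.

17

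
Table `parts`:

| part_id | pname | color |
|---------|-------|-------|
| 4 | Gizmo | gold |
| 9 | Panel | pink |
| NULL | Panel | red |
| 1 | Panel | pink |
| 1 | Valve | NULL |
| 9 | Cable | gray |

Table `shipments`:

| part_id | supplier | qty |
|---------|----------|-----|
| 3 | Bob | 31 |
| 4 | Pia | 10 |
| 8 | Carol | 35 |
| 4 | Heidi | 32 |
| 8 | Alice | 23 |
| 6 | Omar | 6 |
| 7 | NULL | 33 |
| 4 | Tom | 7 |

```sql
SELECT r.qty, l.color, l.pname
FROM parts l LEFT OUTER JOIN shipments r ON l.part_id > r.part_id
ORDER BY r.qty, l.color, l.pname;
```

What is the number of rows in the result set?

20

LEFT JOIN keeps every row from `parts`; unmatched rows get NULL for `shipments`'s columns.
Matching on l.part_id > r.part_id. A NULL in a compared column never satisfies the condition.
Matched pairs: 17; unmatched l rows kept: 3.
Total: 17 matched + 3 padded = 20 rows.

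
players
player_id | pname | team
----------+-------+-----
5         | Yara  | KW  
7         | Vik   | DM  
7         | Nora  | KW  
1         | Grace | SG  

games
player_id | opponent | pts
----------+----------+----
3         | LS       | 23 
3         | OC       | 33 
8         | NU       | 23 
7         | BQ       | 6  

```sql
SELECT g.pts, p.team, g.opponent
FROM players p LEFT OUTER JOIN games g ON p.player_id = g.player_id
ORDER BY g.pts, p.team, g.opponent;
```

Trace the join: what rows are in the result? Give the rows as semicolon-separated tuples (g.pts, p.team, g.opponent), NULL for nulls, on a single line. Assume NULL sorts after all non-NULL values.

LEFT JOIN keeps every row from `players`; unmatched rows get NULL for `games`'s columns.
Matching on p.player_id = g.player_id.
- p (player_id=5) has no partner → padded with NULL.
- p (player_id=7) pairs with 1 row(s) of g.
- p (player_id=7) pairs with 1 row(s) of g.
- p (player_id=1) has no partner → padded with NULL.
After projecting and ordering:
g.pts | p.team | g.opponent
6 | DM | BQ
6 | KW | BQ
NULL | KW | NULL
NULL | SG | NULL

(6, DM, BQ); (6, KW, BQ); (NULL, KW, NULL); (NULL, SG, NULL)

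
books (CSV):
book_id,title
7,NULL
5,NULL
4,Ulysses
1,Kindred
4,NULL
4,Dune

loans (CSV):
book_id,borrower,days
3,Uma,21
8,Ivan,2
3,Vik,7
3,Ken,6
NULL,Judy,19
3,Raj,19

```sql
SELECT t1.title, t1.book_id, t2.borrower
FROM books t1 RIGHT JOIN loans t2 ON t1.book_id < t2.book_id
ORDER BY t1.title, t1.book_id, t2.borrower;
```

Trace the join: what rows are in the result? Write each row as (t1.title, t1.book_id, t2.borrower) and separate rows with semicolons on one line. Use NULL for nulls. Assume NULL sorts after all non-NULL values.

(Dune, 4, Ivan); (Kindred, 1, Ivan); (Kindred, 1, Ken); (Kindred, 1, Raj); (Kindred, 1, Uma); (Kindred, 1, Vik); (Ulysses, 4, Ivan); (NULL, 4, Ivan); (NULL, 5, Ivan); (NULL, 7, Ivan); (NULL, NULL, Judy)

RIGHT JOIN keeps every row from `loans`; unmatched rows get NULL for `books`'s columns.
Matching on t1.book_id < t2.book_id. A NULL in a compared column never satisfies the condition.
- book_id=7: 1 matching t2 row(s), so 1 row(s) emitted.
- book_id=5: 1 matching t2 row(s), so 1 row(s) emitted.
- book_id=4: 1 matching t2 row(s), so 1 row(s) emitted.
- book_id=1: 5 matching t2 row(s), so 5 row(s) emitted.
- book_id=4: 1 matching t2 row(s), so 1 row(s) emitted.
- book_id=4: 1 matching t2 row(s), so 1 row(s) emitted.
- plus 1 unmatched t2 row(s), each kept with NULL t1 columns.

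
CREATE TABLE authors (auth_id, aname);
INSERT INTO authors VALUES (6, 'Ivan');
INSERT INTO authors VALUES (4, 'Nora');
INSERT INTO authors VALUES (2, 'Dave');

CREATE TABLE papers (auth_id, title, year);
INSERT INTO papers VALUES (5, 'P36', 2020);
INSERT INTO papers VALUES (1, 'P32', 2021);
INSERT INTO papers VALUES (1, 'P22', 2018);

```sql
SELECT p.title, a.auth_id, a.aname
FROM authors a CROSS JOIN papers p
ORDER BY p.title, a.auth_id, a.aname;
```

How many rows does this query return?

CROSS JOIN pairs every row of `authors` with every row of `papers`: 3 × 3 = 9 rows.

9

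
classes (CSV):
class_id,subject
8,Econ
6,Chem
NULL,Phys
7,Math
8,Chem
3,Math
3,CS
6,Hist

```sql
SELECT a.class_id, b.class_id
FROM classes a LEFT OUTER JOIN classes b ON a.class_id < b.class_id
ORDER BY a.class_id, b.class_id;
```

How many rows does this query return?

21

LEFT JOIN keeps every row from `classes a`; unmatched rows get NULL for `classes b`'s columns.
Matching on a.class_id < b.class_id. A NULL in a compared column never satisfies the condition.
- a (class_id=8) has no partner → padded with NULL.
- a (class_id=6) pairs with 3 row(s) of b.
- a (class_id=NULL) has no partner → padded with NULL.
- a (class_id=7) pairs with 2 row(s) of b.
- a (class_id=8) has no partner → padded with NULL.
- a (class_id=3) pairs with 5 row(s) of b.
- a (class_id=3) pairs with 5 row(s) of b.
- a (class_id=6) pairs with 3 row(s) of b.
Total: 18 matched + 3 padded = 21 rows.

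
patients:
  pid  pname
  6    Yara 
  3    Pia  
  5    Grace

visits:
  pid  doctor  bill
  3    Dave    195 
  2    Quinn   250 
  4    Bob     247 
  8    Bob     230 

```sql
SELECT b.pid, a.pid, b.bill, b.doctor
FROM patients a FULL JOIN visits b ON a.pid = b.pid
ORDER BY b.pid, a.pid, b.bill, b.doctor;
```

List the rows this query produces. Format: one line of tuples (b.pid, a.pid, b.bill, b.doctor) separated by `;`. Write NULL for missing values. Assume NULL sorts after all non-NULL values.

(2, NULL, 250, Quinn); (3, 3, 195, Dave); (4, NULL, 247, Bob); (8, NULL, 230, Bob); (NULL, 5, NULL, NULL); (NULL, 6, NULL, NULL)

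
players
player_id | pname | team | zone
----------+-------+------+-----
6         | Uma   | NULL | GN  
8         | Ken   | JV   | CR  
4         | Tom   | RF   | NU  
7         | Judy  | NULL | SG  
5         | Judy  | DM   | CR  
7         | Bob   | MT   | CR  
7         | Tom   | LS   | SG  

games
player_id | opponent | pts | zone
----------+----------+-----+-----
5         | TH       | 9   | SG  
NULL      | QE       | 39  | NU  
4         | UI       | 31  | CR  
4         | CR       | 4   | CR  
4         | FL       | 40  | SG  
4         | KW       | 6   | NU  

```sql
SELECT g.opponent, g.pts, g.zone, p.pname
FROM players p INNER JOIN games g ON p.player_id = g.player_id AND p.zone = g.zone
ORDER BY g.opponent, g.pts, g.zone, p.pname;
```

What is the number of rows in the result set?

INNER JOIN keeps only pairs where the ON condition holds.
Matching on p.player_id = g.player_id AND p.zone = g.zone. A NULL in a compared column never satisfies the condition.
- p row (player_id=6, zone=GN): no match → dropped.
- p row (player_id=8, zone=CR): no match → dropped.
- p row (player_id=4, zone=NU): matches 1 g row(s) → 1 output row(s).
- p row (player_id=7, zone=SG): no match → dropped.
- p row (player_id=5, zone=CR): no match → dropped.
- p row (player_id=7, zone=CR): no match → dropped.
- p row (player_id=7, zone=SG): no match → dropped.
Total: 1 rows.

1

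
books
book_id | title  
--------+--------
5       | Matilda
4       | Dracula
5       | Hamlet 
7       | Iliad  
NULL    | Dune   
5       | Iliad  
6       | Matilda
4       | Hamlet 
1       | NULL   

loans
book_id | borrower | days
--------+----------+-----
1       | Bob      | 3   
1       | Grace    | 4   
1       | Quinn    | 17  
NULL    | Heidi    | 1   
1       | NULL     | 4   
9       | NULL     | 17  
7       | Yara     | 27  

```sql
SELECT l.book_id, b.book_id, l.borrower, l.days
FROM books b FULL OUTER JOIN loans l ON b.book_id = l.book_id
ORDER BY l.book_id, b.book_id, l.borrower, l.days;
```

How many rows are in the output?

FULL OUTER JOIN keeps every row from both sides; unmatched rows get NULL for the other side's columns.
Matching on b.book_id = l.book_id. A NULL in a compared column never satisfies the condition.
- b (book_id=5) has no partner → padded with NULL.
- b (book_id=4) has no partner → padded with NULL.
- b (book_id=5) has no partner → padded with NULL.
- b (book_id=7) pairs with 1 row(s) of l.
- b (book_id=NULL) has no partner → padded with NULL.
- b (book_id=5) has no partner → padded with NULL.
- b (book_id=6) has no partner → padded with NULL.
- b (book_id=4) has no partner → padded with NULL.
- b (book_id=1) pairs with 4 row(s) of l.
- 2 l row(s) had no b match → kept, b columns NULL.
Total: 5 matched + 9 padded = 14 rows.

14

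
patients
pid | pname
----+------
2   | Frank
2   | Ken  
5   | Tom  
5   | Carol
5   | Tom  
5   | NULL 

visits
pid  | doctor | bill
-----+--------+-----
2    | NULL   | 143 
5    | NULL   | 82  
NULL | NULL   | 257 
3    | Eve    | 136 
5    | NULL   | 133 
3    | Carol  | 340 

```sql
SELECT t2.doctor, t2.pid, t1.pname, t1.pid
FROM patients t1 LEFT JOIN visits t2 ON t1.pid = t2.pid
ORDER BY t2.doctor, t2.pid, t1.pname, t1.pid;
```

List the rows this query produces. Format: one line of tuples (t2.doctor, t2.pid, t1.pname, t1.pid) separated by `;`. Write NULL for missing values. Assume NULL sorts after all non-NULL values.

LEFT JOIN keeps every row from `patients`; unmatched rows get NULL for `visits`'s columns.
Matching on t1.pid = t2.pid. A NULL in a compared column never satisfies the condition.
- t1 (pid=2) pairs with 1 row(s) of t2.
- t1 (pid=2) pairs with 1 row(s) of t2.
- t1 (pid=5) pairs with 2 row(s) of t2.
- t1 (pid=5) pairs with 2 row(s) of t2.
- t1 (pid=5) pairs with 2 row(s) of t2.
- t1 (pid=5) pairs with 2 row(s) of t2.
After projecting and ordering:
t2.doctor | t2.pid | t1.pname | t1.pid
NULL | 2 | Frank | 2
NULL | 2 | Ken | 2
NULL | 5 | Carol | 5
NULL | 5 | Carol | 5
NULL | 5 | Tom | 5
NULL | 5 | Tom | 5
NULL | 5 | Tom | 5
NULL | 5 | Tom | 5
NULL | 5 | NULL | 5
NULL | 5 | NULL | 5

(NULL, 2, Frank, 2); (NULL, 2, Ken, 2); (NULL, 5, Carol, 5); (NULL, 5, Carol, 5); (NULL, 5, Tom, 5); (NULL, 5, Tom, 5); (NULL, 5, Tom, 5); (NULL, 5, Tom, 5); (NULL, 5, NULL, 5); (NULL, 5, NULL, 5)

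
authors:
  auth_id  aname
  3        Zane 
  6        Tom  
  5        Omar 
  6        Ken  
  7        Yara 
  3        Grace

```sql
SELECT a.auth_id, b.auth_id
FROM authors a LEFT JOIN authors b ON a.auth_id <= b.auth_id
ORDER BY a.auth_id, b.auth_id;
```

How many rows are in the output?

23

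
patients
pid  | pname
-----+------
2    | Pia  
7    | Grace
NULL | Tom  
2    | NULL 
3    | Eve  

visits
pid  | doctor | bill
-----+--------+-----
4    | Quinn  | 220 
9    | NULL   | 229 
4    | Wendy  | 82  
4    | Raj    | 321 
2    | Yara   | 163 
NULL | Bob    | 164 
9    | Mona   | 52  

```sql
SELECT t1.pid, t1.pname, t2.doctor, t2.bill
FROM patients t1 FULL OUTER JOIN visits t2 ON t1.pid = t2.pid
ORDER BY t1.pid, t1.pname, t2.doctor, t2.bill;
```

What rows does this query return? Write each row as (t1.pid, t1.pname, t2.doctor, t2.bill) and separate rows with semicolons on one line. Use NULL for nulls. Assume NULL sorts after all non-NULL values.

(2, Pia, Yara, 163); (2, NULL, Yara, 163); (3, Eve, NULL, NULL); (7, Grace, NULL, NULL); (NULL, Tom, NULL, NULL); (NULL, NULL, Bob, 164); (NULL, NULL, Mona, 52); (NULL, NULL, Quinn, 220); (NULL, NULL, Raj, 321); (NULL, NULL, Wendy, 82); (NULL, NULL, NULL, 229)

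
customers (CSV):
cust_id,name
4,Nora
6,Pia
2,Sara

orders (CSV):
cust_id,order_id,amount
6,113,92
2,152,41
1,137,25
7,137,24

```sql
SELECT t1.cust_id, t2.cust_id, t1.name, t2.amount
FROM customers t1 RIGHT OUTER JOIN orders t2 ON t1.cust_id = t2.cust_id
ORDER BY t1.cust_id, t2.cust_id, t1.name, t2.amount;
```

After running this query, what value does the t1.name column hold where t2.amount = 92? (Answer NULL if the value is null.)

Pia

RIGHT JOIN keeps every row from `orders`; unmatched rows get NULL for `customers`'s columns.
Matching on t1.cust_id = t2.cust_id.
- t1 row (cust_id=4): no match.
- t1 row (cust_id=6): matches 1 t2 row(s) → 1 output row(s).
- t1 row (cust_id=2): matches 1 t2 row(s) → 1 output row(s).
- 2 t2 row(s) had no t1 match → kept, t1 columns NULL.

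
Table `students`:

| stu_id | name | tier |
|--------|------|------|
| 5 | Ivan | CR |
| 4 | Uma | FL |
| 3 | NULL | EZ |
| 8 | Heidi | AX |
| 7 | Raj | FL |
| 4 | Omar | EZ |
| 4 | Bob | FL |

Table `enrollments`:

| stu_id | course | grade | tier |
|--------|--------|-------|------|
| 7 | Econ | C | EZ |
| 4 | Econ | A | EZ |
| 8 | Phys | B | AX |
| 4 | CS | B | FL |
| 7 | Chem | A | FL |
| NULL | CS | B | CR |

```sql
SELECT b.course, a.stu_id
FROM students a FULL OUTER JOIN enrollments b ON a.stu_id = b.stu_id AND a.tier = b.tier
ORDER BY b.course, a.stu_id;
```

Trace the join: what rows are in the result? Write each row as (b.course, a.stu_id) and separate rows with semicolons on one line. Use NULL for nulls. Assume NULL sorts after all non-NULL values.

(CS, 4); (CS, 4); (CS, NULL); (Chem, 7); (Econ, 4); (Econ, NULL); (Phys, 8); (NULL, 3); (NULL, 5)

FULL OUTER JOIN keeps every row from both sides; unmatched rows get NULL for the other side's columns.
Matching on a.stu_id = b.stu_id AND a.tier = b.tier. A NULL in a compared column never satisfies the condition.
- a[0] stu_id=5, tier=CR → no match; kept with NULLs on the b side.
- a[1] stu_id=4, tier=FL → 1 match(es) in b → 1 row(s).
- a[2] stu_id=3, tier=EZ → no match; kept with NULLs on the b side.
- a[3] stu_id=8, tier=AX → 1 match(es) in b → 1 row(s).
- a[4] stu_id=7, tier=FL → 1 match(es) in b → 1 row(s).
- a[5] stu_id=4, tier=EZ → 1 match(es) in b → 1 row(s).
- a[6] stu_id=4, tier=FL → 1 match(es) in b → 1 row(s).
- 2 row(s) from b found no a partner → padded with NULL.
After projecting and ordering:
b.course | a.stu_id
CS | 4
CS | 4
CS | NULL
Chem | 7
Econ | 4
Econ | NULL
Phys | 8
NULL | 3
NULL | 5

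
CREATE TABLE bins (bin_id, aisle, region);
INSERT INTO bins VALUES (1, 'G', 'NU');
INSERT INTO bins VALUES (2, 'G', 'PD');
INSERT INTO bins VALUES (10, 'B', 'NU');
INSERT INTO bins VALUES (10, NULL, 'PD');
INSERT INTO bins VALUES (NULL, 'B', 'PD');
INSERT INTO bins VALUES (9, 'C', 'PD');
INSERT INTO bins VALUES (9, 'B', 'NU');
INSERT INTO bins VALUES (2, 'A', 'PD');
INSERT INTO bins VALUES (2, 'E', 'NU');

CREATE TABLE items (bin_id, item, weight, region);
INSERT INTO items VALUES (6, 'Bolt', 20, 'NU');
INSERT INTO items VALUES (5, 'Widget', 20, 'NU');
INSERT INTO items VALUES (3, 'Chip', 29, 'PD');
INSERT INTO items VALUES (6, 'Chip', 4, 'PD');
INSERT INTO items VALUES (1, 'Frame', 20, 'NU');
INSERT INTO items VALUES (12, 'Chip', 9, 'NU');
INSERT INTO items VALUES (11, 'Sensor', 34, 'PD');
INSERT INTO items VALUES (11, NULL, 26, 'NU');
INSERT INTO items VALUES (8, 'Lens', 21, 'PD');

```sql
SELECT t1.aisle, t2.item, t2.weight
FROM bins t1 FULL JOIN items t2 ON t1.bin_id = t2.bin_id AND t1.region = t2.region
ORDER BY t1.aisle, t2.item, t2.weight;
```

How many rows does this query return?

FULL OUTER JOIN keeps every row from both sides; unmatched rows get NULL for the other side's columns.
Matching on t1.bin_id = t2.bin_id AND t1.region = t2.region. A NULL in a compared column never satisfies the condition.
Matched pairs: 1; unmatched t1 rows kept: 8; unmatched t2 rows kept: 8.
Total: 1 matched + 16 padded = 17 rows.

17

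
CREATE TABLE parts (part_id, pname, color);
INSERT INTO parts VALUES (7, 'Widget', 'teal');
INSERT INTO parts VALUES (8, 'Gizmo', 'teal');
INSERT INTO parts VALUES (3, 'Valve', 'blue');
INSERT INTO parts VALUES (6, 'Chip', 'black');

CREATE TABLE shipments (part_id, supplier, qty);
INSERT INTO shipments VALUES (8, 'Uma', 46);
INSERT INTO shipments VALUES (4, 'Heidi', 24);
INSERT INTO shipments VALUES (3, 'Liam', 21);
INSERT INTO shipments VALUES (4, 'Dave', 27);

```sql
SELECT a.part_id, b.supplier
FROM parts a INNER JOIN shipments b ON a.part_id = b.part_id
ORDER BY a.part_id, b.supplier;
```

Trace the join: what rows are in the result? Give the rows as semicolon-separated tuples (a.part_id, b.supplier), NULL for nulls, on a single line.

INNER JOIN keeps only pairs where the ON condition holds.
Matching on a.part_id = b.part_id.
- a (part_id=7) has no partner → excluded.
- a (part_id=8) pairs with 1 row(s) of b.
- a (part_id=3) pairs with 1 row(s) of b.
- a (part_id=6) has no partner → excluded.
After projecting and ordering:
a.part_id | b.supplier
3 | Liam
8 | Uma

(3, Liam); (8, Uma)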